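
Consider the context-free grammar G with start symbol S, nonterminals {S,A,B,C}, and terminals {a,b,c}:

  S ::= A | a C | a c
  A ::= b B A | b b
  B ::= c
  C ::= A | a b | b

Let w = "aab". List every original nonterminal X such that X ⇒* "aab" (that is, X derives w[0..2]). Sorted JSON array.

Convert to CNF:
  S -> T0 T0 | T0 X5 | T1 C | T1 T2
  A -> T0 T0 | T0 X3
  B -> c
  C -> T0 T0 | T0 X4 | T1 T0 | b
  T0 -> b
  T1 -> a
  T2 -> c
  X3 -> B A
  X4 -> B A
  X5 -> B A

CYK fill (cells [i..j] with 0 ≤ i ≤ j ≤ 2 only):
  cell(0,0) a: {T1}  orig:{}
  cell(1,1) a: {T1}  orig:{}
  cell(2,2) b: {C,T0}  orig:{C}
  cell(0,1) aa: ∅
  cell(1,2) ab: {C,S}
  cell(0,2) aab: {S}

Original NTs in T[0,2] deriving "aab": ["S"]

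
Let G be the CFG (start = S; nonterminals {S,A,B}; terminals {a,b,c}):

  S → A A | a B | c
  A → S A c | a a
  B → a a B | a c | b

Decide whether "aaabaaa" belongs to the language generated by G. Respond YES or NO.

CNF form of G:
  S -> A A | T1 B | c
  A -> S X2 | T1 T1
  B -> T1 T0 | T1 X3 | b
  T0 -> c
  T1 -> a
  X2 -> A T0
  X3 -> T1 B

CYK table (by increasing span):
  T[0,0] 'a' = {T1}  orig:{}
  T[1,1] 'a' = {T1}  orig:{}
  T[2,2] 'a' = {T1}  orig:{}
  T[3,3] 'b' = {B}
  T[4,4] 'a' = {T1}  orig:{}
  T[5,5] 'a' = {T1}  orig:{}
  T[6,6] 'a' = {T1}  orig:{}
  T[0,1] 'aa' = {A}
  T[1,2] 'aa' = {A}
  T[2,3] 'ab' = {S,X3}  orig:{S}
  T[3,4] 'ba' = ∅
  T[4,5] 'aa' = {A}
  T[5,6] 'aa' = {A}
  T[0,2] 'aaa' = ∅
  T[1,3] 'aab' = {B}
  T[2,4] 'aba' = ∅
  T[3,5] 'baa' = ∅
  T[4,6] 'aaa' = ∅
  T[0,3] 'aaab' = {S,X3}  orig:{S}
  T[1,4] 'aaba' = ∅
  T[2,5] 'abaa' = ∅
  T[3,6] 'baaa' = ∅
  T[0,4] 'aaaba' = ∅
  T[1,5] 'aabaa' = ∅
  T[2,6] 'abaaa' = ∅
  T[0,5] 'aaabaa' = ∅
  T[1,6] 'aabaaa' = ∅
  T[0,6] 'aaabaaa' = ∅

S ∉ T[0,6] ⇒ NO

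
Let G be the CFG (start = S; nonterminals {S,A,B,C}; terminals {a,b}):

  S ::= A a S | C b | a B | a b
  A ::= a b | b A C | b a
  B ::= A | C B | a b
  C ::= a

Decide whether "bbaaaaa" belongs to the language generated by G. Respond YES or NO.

Convert to CNF:
  S -> A X4 | C T1 | T0 B | T0 T1
  A -> T0 T1 | T1 T0 | T1 X2
  B -> C B | T0 T1 | T1 T0 | T1 X3
  C -> a
  T0 -> a
  T1 -> b
  X2 -> A C
  X3 -> A C
  X4 -> T0 S

CYK table (by increasing span):
  cell(0,0) b: {T1}  orig:{}
  cell(1,1) b: {T1}  orig:{}
  cell(2,2) a: {C,T0}  orig:{C}
  cell(3,3) a: {C,T0}  orig:{C}
  cell(4,4) a: {C,T0}  orig:{C}
  cell(5,5) a: {C,T0}  orig:{C}
  cell(6,6) a: {C,T0}  orig:{C}
  cell(0,1) bb: ∅
  cell(1,2) ba: {A,B}
  cell(2,3) aa: ∅
  cell(3,4) aa: ∅
  cell(4,5) aa: ∅
  cell(5,6) aa: ∅
  cell(0,2) bba: ∅
  cell(1,3) baa: {X2,X3}  orig:{}
  cell(2,4) aaa: ∅
  cell(3,5) aaa: ∅
  cell(4,6) aaa: ∅
  cell(0,3) bbaa: {A,B}
  cell(1,4) baaa: ∅
  cell(2,5) aaaa: ∅
  cell(3,6) aaaa: ∅
  cell(0,4) bbaaa: {X2,X3}  orig:{}
  cell(1,5) baaaa: ∅
  cell(2,6) aaaaa: ∅
  cell(0,5) bbaaaa: ∅
  cell(1,6) baaaaa: ∅
  cell(0,6) bbaaaaa: ∅

S ∉ T[0,6] ⇒ NO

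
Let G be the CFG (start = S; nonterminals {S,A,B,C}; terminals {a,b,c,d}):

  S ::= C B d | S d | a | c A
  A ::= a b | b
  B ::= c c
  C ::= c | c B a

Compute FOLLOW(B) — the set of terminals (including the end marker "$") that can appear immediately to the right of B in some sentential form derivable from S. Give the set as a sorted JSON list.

Compute FIRST by fixpoint:
iter 1:
  A via A→a b: +{a}
  A via A→b: +{b}
  B via B→c c: +{c}
  C via C→c: +{c}
  S via S→C B d: +{c}
  S via S→a: +{a}
  S: {a,c}  A: {a,b}  B: {c}  C: {c}
iter 2: — fixpoint
  S: {a,c}  A: {a,b}  B: {c}  C: {c}

Compute FOLLOW by fixpoint:
initialize: $ ∈ FOLLOW(S)
round 1:
  C→c B a: FOLLOW(B) ⊇ FIRST(a) = {a}; new: +{a}
  S→C B d: FOLLOW(C) ⊇ FIRST(B) = {c}; new: +{c}
  S→C B d: FOLLOW(B) ⊇ FIRST(d) = {d}; new: +{d}
  S→S d: FOLLOW(S) ⊇ FIRST(d) = {d}; new: +{d}
  S→c A: FOLLOW(A) ⊇ FOLLOW(S) ⊇ {$,d}; new: +{$,d}
  FOLLOW(S)={$,d}  FOLLOW(A)={$,d}  FOLLOW(B)={a,d}  FOLLOW(C)={c}
round 2: (no change)
  FOLLOW(S)={$,d}  FOLLOW(A)={$,d}  FOLLOW(B)={a,d}  FOLLOW(C)={c}

FOLLOW(B) = ["a", "d"]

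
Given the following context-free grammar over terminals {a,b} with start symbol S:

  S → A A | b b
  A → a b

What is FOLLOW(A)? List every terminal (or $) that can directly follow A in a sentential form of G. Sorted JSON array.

FIRST sets, iterate to fixpoint:
iter 1:
  A via A→a b: +{a}
  S via S→A A: +{a}
  S via S→b b: +{b}
  FIRST(S)={a,b}  FIRST(A)={a}
iter 2: (no change)
  FIRST(S)={a,b}  FIRST(A)={a}

FOLLOW iteration:
seed FOLLOW(S) with $
[1]
  S→A A: FOLLOW(A) ⊇ FIRST(A) = {a}; new: +{a}
  S→A A: FOLLOW(A) ⊇ FOLLOW(S) ⊇ {$}; new: +{$}
  FOLLOW[S]={$}  FOLLOW[A]={$,a}
[2] done
  FOLLOW[S]={$}  FOLLOW[A]={$,a}

FOLLOW(A) = ["$", "a"]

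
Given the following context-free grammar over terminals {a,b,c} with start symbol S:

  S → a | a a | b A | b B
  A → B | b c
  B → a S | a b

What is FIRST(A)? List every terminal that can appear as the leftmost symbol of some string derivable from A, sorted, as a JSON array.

FIRST iteration:
iter 1:
  A via A→b c: +{b}
  B via B→a S: +{a}
  S via S→a: +{a}
  S via S→b A: +{b}
  FIRST(S)={a,b}  FIRST(A)={b}  FIRST(B)={a}
iter 2:
  A via A→B: +{a}
  FIRST(S)={a,b}  FIRST(A)={a,b}  FIRST(B)={a}
iter 3: (stable)
  FIRST(S)={a,b}  FIRST(A)={a,b}  FIRST(B)={a}

FIRST(A) = ["a", "b"]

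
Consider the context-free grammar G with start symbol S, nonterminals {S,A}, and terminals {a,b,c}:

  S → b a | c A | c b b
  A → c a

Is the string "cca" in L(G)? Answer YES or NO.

CNF form of G:
  S -> T0 A | T0 X3 | T2 T1
  A -> T0 T1
  T0 -> c
  T1 -> a
  T2 -> b
  X3 -> T2 T2

Fill CYK table bottom-up:
  cell(0,0) c: {T0}  orig:{}
  cell(1,1) c: {T0}  orig:{}
  cell(2,2) a: {T1}  orig:{}
  cell(0,1) cc: ∅
  cell(1,2) ca: {A}
  cell(0,2) cca: {S}

S ∈ T[0,2] ⇒ YES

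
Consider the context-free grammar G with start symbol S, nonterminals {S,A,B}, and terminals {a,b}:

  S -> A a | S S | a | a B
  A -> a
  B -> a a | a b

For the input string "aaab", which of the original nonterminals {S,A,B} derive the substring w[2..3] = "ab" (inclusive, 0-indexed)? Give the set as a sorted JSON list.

Convert to CNF:
  S -> A T0 | S S | T0 B | a
  A -> a
  B -> T0 T0 | T0 T1
  T0 -> a
  T1 -> b

Fill CYK table bottom-up — only the sub-triangle for w[2..3]:
  [2..2]={A,S,T0}  "a"  orig:{A,S}
  [3..3]={T1}  "b"  orig:{}
  [2..3]={B}  "ab"

Original NTs in T[2,3] deriving "ab": ["B"]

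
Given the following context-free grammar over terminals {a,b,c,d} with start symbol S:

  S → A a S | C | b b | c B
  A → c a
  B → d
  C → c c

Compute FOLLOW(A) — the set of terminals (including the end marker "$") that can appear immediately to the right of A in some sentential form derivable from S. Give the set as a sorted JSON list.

FIRST iteration:
round 1:
  A via A→c a: +{c}
  B via B→d: +{d}
  C via C→c c: +{c}
  S via S→A a S: +{c}
  S via S→b b: +{b}
  FIRST[S]={b,c}  FIRST[A]={c}  FIRST[B]={d}  FIRST[C]={c}
round 2: (no change)
  FIRST[S]={b,c}  FIRST[A]={c}  FIRST[B]={d}  FIRST[C]={c}

Compute FOLLOW by fixpoint:
FOLLOW(S) := {$}
[1]
  S→A a S: FOLLOW(A) ⊇ FIRST(a) = {a}; new: +{a}
  S→C: FOLLOW(C) ⊇ FOLLOW(S) ⊇ {$}; new: +{$}
  S→c B: FOLLOW(B) ⊇ FOLLOW(S) ⊇ {$}; new: +{$}
  FOLLOW(S)={$}  FOLLOW(A)={a}  FOLLOW(B)={$}  FOLLOW(C)={$}
[2] — fixpoint
  FOLLOW(S)={$}  FOLLOW(A)={a}  FOLLOW(B)={$}  FOLLOW(C)={$}

FOLLOW(A) = ["a"]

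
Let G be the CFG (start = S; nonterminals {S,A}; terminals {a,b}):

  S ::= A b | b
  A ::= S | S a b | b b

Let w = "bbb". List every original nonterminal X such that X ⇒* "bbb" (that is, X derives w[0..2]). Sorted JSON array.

CNF form of G:
  S -> A T0 | b
  A -> A T0 | S X2 | T0 T0 | b
  T0 -> b
  T1 -> a
  X2 -> T1 T0

Fill CYK table bottom-up (cells [i..j] with 0 ≤ i ≤ j ≤ 2 only):
  [0..0]={A,S,T0}  "b"  orig:{A,S}
  [1..1]={A,S,T0}  "b"  orig:{A,S}
  [2..2]={A,S,T0}  "b"  orig:{A,S}
  [0..1]={A,S}  "bb"
  [1..2]={A,S}  "bb"
  [0..2]={A,S}  "bbb"

Original NTs in T[0,2] deriving "bbb": ["A", "S"]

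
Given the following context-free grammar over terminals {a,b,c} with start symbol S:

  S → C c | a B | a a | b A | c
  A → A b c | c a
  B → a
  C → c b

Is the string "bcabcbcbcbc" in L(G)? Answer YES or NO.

CNF form of G:
  S -> C T1 | T0 A | T2 B | T2 T2 | c
  A -> A X3 | T1 T2
  B -> a
  C -> T1 T0
  T0 -> b
  T1 -> c
  T2 -> a
  X3 -> T0 T1

Fill CYK table bottom-up:
  [0..0]={T0}  "b"  orig:{}
  [1..1]={S,T1}  "c"  orig:{S}
  [2..2]={B,T2}  "a"  orig:{B}
  [3..3]={T0}  "b"  orig:{}
  [4..4]={S,T1}  "c"  orig:{S}
  [5..5]={T0}  "b"  orig:{}
  [6..6]={S,T1}  "c"  orig:{S}
  [7..7]={T0}  "b"  orig:{}
  [8..8]={S,T1}  "c"  orig:{S}
  [9..9]={T0}  "b"  orig:{}
  [10..10]={S,T1}  "c"  orig:{S}
  [0..1]={X3}  "bc"  orig:{}
  [1..2]={A}  "ca"
  [2..3]=∅  "ab"
  [3..4]={X3}  "bc"  orig:{}
  [4..5]={C}  "cb"
  [5..6]={X3}  "bc"  orig:{}
  [6..7]={C}  "cb"
  [7..8]={X3}  "bc"  orig:{}
  [8..9]={C}  "cb"
  [9..10]={X3}  "bc"  orig:{}
  [0..2]={S}  "bca"
  [1..3]=∅  "cab"
  [2..4]=∅  "abc"
  [3..5]=∅  "bcb"
  [4..6]={S}  "cbc"
  [5..7]=∅  "bcb"
  [6..8]={S}  "cbc"
  [7..9]=∅  "bcb"
  [8..10]={S}  "cbc"
  [0..3]=∅  "bcab"
  [1..4]={A}  "cabc"
  [2..5]=∅  "abcb"
  [3..6]=∅  "bcbc"
  [4..7]=∅  "cbcb"
  [5..8]=∅  "bcbc"
  [6..9]=∅  "cbcb"
  [7..10]=∅  "bcbc"
  [0..4]={S}  "bcabc"
  [1..5]=∅  "cabcb"
  [2..6]=∅  "abcbc"
  [3..7]=∅  "bcbcb"
  [4..8]=∅  "cbcbc"
  [5..9]=∅  "bcbcb"
  [6..10]=∅  "cbcbc"
  [0..5]=∅  "bcabcb"
  [1..6]={A}  "cabcbc"
  [2..7]=∅  "abcbcb"
  [3..8]=∅  "bcbcbc"
  [4..9]=∅  "cbcbcb"
  [5..10]=∅  "bcbcbc"
  [0..6]={S}  "bcabcbc"
  [1..7]=∅  "cabcbcb"
  [2..8]=∅  "abcbcbc"
  [3..9]=∅  "bcbcbcb"
  [4..10]=∅  "cbcbcbc"
  [0..7]=∅  "bcabcbcb"
  [1..8]={A}  "cabcbcbc"
  [2..9]=∅  "abcbcbcb"
  [3..10]=∅  "bcbcbcbc"
  [0..8]={S}  "bcabcbcbc"
  [1..9]=∅  "cabcbcbcb"
  [2..10]=∅  "abcbcbcbc"
  [0..9]=∅  "bcabcbcbcb"
  [1..10]={A}  "cabcbcbcbc"
  [0..10]={S}  "bcabcbcbcbc"

S ∈ T[0,10] ⇒ YES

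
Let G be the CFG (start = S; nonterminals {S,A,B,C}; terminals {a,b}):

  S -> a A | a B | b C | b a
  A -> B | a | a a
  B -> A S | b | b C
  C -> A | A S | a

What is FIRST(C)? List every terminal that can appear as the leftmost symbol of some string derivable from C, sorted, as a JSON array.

FIRST sets, iterate to fixpoint:
[1]
  A via A→a: +{a}
  B via B→A S: +{a}
  B via B→b: +{b}
  C via C→A: +{a}
  S via S→a A: +{a}
  S via S→b C: +{b}
  S: {a,b}  A: {a}  B: {a,b}  C: {a}
[2]
  A via A→B: +{b}
  C via C→A: +{b}
  S: {a,b}  A: {a,b}  B: {a,b}  C: {a,b}
[3] (no change)
  S: {a,b}  A: {a,b}  B: {a,b}  C: {a,b}

FIRST(C) = ["a", "b"]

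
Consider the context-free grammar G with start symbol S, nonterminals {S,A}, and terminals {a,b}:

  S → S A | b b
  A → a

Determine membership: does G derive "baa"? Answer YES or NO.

Convert to CNF:
  S -> S A | T0 T0
  A -> a
  T0 -> b

Fill CYK table bottom-up:
  [0..0]={T0}  "b"  orig:{}
  [1..1]={A}  "a"
  [2..2]={A}  "a"
  [0..1]=∅  "ba"
  [1..2]=∅  "aa"
  [0..2]=∅  "baa"

S ∉ T[0,2] ⇒ NO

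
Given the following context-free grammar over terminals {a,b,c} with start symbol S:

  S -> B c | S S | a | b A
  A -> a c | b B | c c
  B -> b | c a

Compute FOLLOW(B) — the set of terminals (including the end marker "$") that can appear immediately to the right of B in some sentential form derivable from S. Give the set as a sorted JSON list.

Compute FIRST by fixpoint:
round 1:
  A via A→a c: +{a}
  A via A→b B: +{b}
  A via A→c c: +{c}
  B via B→b: +{b}
  B via B→c a: +{c}
  S via S→B c: +{b,c}
  S via S→a: +{a}
  S: {a,b,c}  A: {a,b,c}  B: {b,c}
round 2: (no change)
  S: {a,b,c}  A: {a,b,c}  B: {b,c}

Compute FOLLOW by fixpoint:
seed FOLLOW(S) with $
round 1:
  S→B c: FOLLOW(B) ⊇ FIRST(c) = {c}; new: +{c}
  S→S S: FOLLOW(S) ⊇ FIRST(S) = {a,b,c}; new: +{a,b,c}
  S→b A: FOLLOW(A) ⊇ FOLLOW(S) ⊇ {$,a,b,c}; new: +{$,a,b,c}
  FOLLOW[S]={$,a,b,c}  FOLLOW[A]={$,a,b,c}  FOLLOW[B]={c}
round 2:
  A→b B: FOLLOW(B) ⊇ FOLLOW(A) ⊇ {$,a,b,c}; new: +{$,a,b}
  FOLLOW[S]={$,a,b,c}  FOLLOW[A]={$,a,b,c}  FOLLOW[B]={$,a,b,c}
round 3: — fixpoint
  FOLLOW[S]={$,a,b,c}  FOLLOW[A]={$,a,b,c}  FOLLOW[B]={$,a,b,c}

FOLLOW(B) = ["$", "a", "b", "c"]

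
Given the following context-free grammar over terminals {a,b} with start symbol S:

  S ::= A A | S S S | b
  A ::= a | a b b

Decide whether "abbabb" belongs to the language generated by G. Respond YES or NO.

CNF form of G:
  S -> A A | S X3 | b
  A -> T0 X2 | a
  T0 -> a
  T1 -> b
  X2 -> T1 T1
  X3 -> S S

CYK table (by increasing span):
  [0..0]={A,T0}  "a"  orig:{A}
  [1..1]={S,T1}  "b"  orig:{S}
  [2..2]={S,T1}  "b"  orig:{S}
  [3..3]={A,T0}  "a"  orig:{A}
  [4..4]={S,T1}  "b"  orig:{S}
  [5..5]={S,T1}  "b"  orig:{S}
  [0..1]=∅  "ab"
  [1..2]={X2,X3}  "bb"  orig:{}
  [2..3]=∅  "ba"
  [3..4]=∅  "ab"
  [4..5]={X2,X3}  "bb"  orig:{}
  [0..2]={A}  "abb"
  [1..3]=∅  "bba"
  [2..4]=∅  "bab"
  [3..5]={A}  "abb"
  [0..3]={S}  "abba"
  [1..4]=∅  "bbab"
  [2..5]=∅  "babb"
  [0..4]={X3}  "abbab"  orig:{}
  [1..5]=∅  "bbabb"
  [0..5]={S}  "abbabb"

S ∈ T[0,5] ⇒ YES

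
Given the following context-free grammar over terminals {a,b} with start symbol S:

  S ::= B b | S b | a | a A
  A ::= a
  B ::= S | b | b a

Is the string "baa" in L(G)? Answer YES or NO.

CNF form of G:
  S -> B T0 | S T0 | T1 A | a
  A -> a
  B -> B T0 | S T0 | T0 T1 | T1 A | a | b
  T0 -> b
  T1 -> a

CYK table (by increasing span):
  cell(0,0) b: {B,T0}  orig:{B}
  cell(1,1) a: {A,B,S,T1}  orig:{A,B,S}
  cell(2,2) a: {A,B,S,T1}  orig:{A,B,S}
  cell(0,1) ba: {B}
  cell(1,2) aa: {B,S}
  cell(0,2) baa: ∅

S ∉ T[0,2] ⇒ NO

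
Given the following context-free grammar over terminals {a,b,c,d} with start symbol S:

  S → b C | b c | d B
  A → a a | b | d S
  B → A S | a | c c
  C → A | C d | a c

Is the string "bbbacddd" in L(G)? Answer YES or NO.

CNF form of G:
  S -> T1 B | T3 C | T3 T2
  A -> T0 T0 | T1 S | b
  B -> A S | T2 T2 | a
  C -> C T1 | T0 T0 | T0 T2 | T1 S | b
  T0 -> a
  T1 -> d
  T2 -> c
  T3 -> b

CYK fill:
  cell(0,0) b: {A,C,T3}  orig:{A,C}
  cell(1,1) b: {A,C,T3}  orig:{A,C}
  cell(2,2) b: {A,C,T3}  orig:{A,C}
  cell(3,3) a: {B,T0}  orig:{B}
  cell(4,4) c: {T2}  orig:{}
  cell(5,5) d: {T1}  orig:{}
  cell(6,6) d: {T1}  orig:{}
  cell(7,7) d: {T1}  orig:{}
  cell(0,1) bb: {S}
  cell(1,2) bb: {S}
  cell(2,3) ba: ∅
  cell(3,4) ac: {C}
  cell(4,5) cd: ∅
  cell(5,6) dd: ∅
  cell(6,7) dd: ∅
  cell(0,2) bbb: {B}
  cell(1,3) bba: ∅
  cell(2,4) bac: {S}
  cell(3,5) acd: {C}
  cell(4,6) cdd: ∅
  cell(5,7) ddd: ∅
  cell(0,3) bbba: ∅
  cell(1,4) bbac: {B}
  cell(2,5) bacd: {S}
  cell(3,6) acdd: {C}
  cell(4,7) cddd: ∅
  cell(0,4) bbbac: ∅
  cell(1,5) bbacd: {B}
  cell(2,6) bacdd: {S}
  cell(3,7) acddd: {C}
  cell(0,5) bbbacd: ∅
  cell(1,6) bbacdd: {B}
  cell(2,7) bacddd: {S}
  cell(0,6) bbbacdd: ∅
  cell(1,7) bbacddd: {B}
  cell(0,7) bbbacddd: ∅

S ∉ T[0,7] ⇒ NO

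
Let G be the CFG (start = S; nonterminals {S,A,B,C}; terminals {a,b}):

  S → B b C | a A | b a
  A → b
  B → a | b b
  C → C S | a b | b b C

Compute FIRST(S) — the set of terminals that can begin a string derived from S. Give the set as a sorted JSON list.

FIRST iteration:
pass 1:
  A via A→b: +{b}
  B via B→a: +{a}
  B via B→b b: +{b}
  C via C→a b: +{a}
  C via C→b b C: +{b}
  S via S→B b C: +{a,b}
  FIRST[S]={a,b}  FIRST[A]={b}  FIRST[B]={a,b}  FIRST[C]={a,b}
pass 2: (no change)
  FIRST[S]={a,b}  FIRST[A]={b}  FIRST[B]={a,b}  FIRST[C]={a,b}

FIRST(S) = ["a", "b"]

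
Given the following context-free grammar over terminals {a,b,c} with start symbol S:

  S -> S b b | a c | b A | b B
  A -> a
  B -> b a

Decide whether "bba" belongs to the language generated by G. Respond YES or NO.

Convert to CNF:
  S -> S X3 | T0 A | T0 B | T1 T2
  A -> a
  B -> T0 T1
  T0 -> b
  T1 -> a
  T2 -> c
  X3 -> T0 T0

CYK table (by increasing span):
  cell(0,0) b: {T0}  orig:{}
  cell(1,1) b: {T0}  orig:{}
  cell(2,2) a: {A,T1}  orig:{A}
  cell(0,1) bb: {X3}  orig:{}
  cell(1,2) ba: {B,S}
  cell(0,2) bba: {S}

S ∈ T[0,2] ⇒ YES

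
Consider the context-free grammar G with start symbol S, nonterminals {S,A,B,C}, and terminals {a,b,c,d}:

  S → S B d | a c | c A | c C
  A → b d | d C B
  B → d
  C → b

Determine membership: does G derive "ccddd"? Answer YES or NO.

CNF form of G:
  S -> S X5 | T2 T3 | T3 A | T3 C
  A -> T0 T1 | T1 X4
  B -> d
  C -> b
  T0 -> b
  T1 -> d
  T2 -> a
  T3 -> c
  X4 -> C B
  X5 -> B T1

CYK fill:
  cell(0,0) c: {T3}  orig:{}
  cell(1,1) c: {T3}  orig:{}
  cell(2,2) d: {B,T1}  orig:{B}
  cell(3,3) d: {B,T1}  orig:{B}
  cell(4,4) d: {B,T1}  orig:{B}
  cell(0,1) cc: ∅
  cell(1,2) cd: ∅
  cell(2,3) dd: {X5}  orig:{}
  cell(3,4) dd: {X5}  orig:{}
  cell(0,2) ccd: ∅
  cell(1,3) cdd: ∅
  cell(2,4) ddd: ∅
  cell(0,3) ccdd: ∅
  cell(1,4) cddd: ∅
  cell(0,4) ccddd: ∅

S ∉ T[0,4] ⇒ NO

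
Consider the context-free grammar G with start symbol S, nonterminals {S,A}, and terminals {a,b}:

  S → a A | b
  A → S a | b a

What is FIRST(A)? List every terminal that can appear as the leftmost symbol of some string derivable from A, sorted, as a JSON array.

Compute FIRST by fixpoint:
[1]
  A via A→b a: +{b}
  S via S→a A: +{a}
  S via S→b: +{b}
  FIRST[S]={a,b}  FIRST[A]={b}
[2]
  A via A→S a: +{a}
  FIRST[S]={a,b}  FIRST[A]={a,b}
[3] (stable)
  FIRST[S]={a,b}  FIRST[A]={a,b}

FIRST(A) = ["a", "b"]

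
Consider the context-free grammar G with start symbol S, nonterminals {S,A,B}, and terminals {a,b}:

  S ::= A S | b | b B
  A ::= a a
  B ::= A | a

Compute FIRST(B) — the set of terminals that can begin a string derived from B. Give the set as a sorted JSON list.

FIRST sets, iterate to fixpoint:
[1]
  A via A→a a: +{a}
  B via B→A: +{a}
  S via S→A S: +{a}
  S via S→b: +{b}
  S: {a,b}  A: {a}  B: {a}
[2] — fixpoint
  S: {a,b}  A: {a}  B: {a}

FIRST(B) = ["a"]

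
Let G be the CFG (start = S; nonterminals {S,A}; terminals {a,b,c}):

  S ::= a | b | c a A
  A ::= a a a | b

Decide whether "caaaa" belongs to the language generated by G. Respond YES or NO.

CNF form of G:
  S -> T1 X3 | a | b
  A -> T0 X2 | b
  T0 -> a
  T1 -> c
  X2 -> T0 T0
  X3 -> T0 A

CYK table (by increasing span):
  cell(0,0) c: {T1}  orig:{}
  cell(1,1) a: {S,T0}  orig:{S}
  cell(2,2) a: {S,T0}  orig:{S}
  cell(3,3) a: {S,T0}  orig:{S}
  cell(4,4) a: {S,T0}  orig:{S}
  cell(0,1) ca: ∅
  cell(1,2) aa: {X2}  orig:{}
  cell(2,3) aa: {X2}  orig:{}
  cell(3,4) aa: {X2}  orig:{}
  cell(0,2) caa: ∅
  cell(1,3) aaa: {A}
  cell(2,4) aaa: {A}
  cell(0,3) caaa: ∅
  cell(1,4) aaaa: {X3}  orig:{}
  cell(0,4) caaaa: {S}

S ∈ T[0,4] ⇒ YES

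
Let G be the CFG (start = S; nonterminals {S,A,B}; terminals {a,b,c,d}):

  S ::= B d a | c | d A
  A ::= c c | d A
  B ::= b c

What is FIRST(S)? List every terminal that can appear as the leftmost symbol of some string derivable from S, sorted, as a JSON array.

FIRST iteration:
round 1:
  A via A→c c: +{c}
  A via A→d A: +{d}
  B via B→b c: +{b}
  S via S→B d a: +{b}
  S via S→c: +{c}
  S via S→d A: +{d}
  S: {b,c,d}  A: {c,d}  B: {b}
round 2: — fixpoint
  S: {b,c,d}  A: {c,d}  B: {b}

FIRST(S) = ["b", "c", "d"]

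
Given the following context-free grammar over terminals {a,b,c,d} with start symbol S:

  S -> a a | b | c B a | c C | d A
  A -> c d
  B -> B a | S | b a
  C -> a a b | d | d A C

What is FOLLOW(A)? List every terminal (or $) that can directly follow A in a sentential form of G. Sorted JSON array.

FIRST iteration:
iter 1:
  A via A→c d: +{c}
  B via B→b a: +{b}
  C via C→a a b: +{a}
  C via C→d: +{d}
  S via S→a a: +{a}
  S via S→b: +{b}
  S via S→c B a: +{c}
  S via S→d A: +{d}
  S: {a,b,c,d}  A: {c}  B: {b}  C: {a,d}
iter 2:
  B via B→S: +{a,c,d}
  S: {a,b,c,d}  A: {c}  B: {a,b,c,d}  C: {a,d}
iter 3: — fixpoint
  S: {a,b,c,d}  A: {c}  B: {a,b,c,d}  C: {a,d}

FOLLOW iteration:
FOLLOW(S) := {$}
iter 1:
  B→B a: FOLLOW(B) ⊇ FIRST(a) = {a}; new: +{a}
  B→S: FOLLOW(S) ⊇ FOLLOW(B) ⊇ {a}; new: +{a}
  C→d A C: FOLLOW(A) ⊇ FIRST(C) = {a,d}; new: +{a,d}
  S→c C: FOLLOW(C) ⊇ FOLLOW(S) ⊇ {$,a}; new: +{$,a}
  S→d A: FOLLOW(A) ⊇ FOLLOW(S) ⊇ {$,a}; new: +{$}
  S: {$,a}  A: {$,a,d}  B: {a}  C: {$,a}
iter 2: (no change)
  S: {$,a}  A: {$,a,d}  B: {a}  C: {$,a}

FOLLOW(A) = ["$", "a", "d"]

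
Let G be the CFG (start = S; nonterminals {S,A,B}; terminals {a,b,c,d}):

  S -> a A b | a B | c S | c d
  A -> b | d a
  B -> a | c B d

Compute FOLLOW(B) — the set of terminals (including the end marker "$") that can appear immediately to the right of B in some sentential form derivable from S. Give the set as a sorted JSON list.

Compute FIRST by fixpoint:
pass 1:
  A via A→b: +{b}
  A via A→d a: +{d}
  B via B→a: +{a}
  B via B→c B d: +{c}
  S via S→a A b: +{a}
  S via S→c S: +{c}
  S: {a,c}  A: {b,d}  B: {a,c}
pass 2: (no change)
  S: {a,c}  A: {b,d}  B: {a,c}

FOLLOW iteration:
FOLLOW(S) := {$}
iter 1:
  B→c B d: FOLLOW(B) ⊇ FIRST(d) = {d}; new: +{d}
  S→a A b: FOLLOW(A) ⊇ FIRST(b) = {b}; new: +{b}
  S→a B: FOLLOW(B) ⊇ FOLLOW(S) ⊇ {$}; new: +{$}
  S: {$}  A: {b}  B: {$,d}
iter 2: (no change)
  S: {$}  A: {b}  B: {$,d}

FOLLOW(B) = ["$", "d"]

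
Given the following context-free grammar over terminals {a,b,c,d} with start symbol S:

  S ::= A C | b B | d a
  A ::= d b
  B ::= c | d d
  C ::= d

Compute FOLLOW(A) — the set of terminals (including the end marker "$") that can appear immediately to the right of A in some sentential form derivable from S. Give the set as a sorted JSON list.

Compute FIRST by fixpoint:
[1]
  A via A→d b: +{d}
  B via B→c: +{c}
  B via B→d d: +{d}
  C via C→d: +{d}
  S via S→A C: +{d}
  S via S→b B: +{b}
  S: {b,d}  A: {d}  B: {c,d}  C: {d}
[2] (stable)
  S: {b,d}  A: {d}  B: {c,d}  C: {d}

FOLLOW sets:
seed FOLLOW(S) with $
pass 1:
  S→A C: FOLLOW(A) ⊇ FIRST(C) = {d}; new: +{d}
  S→A C: FOLLOW(C) ⊇ FOLLOW(S) ⊇ {$}; new: +{$}
  S→b B: FOLLOW(B) ⊇ FOLLOW(S) ⊇ {$}; new: +{$}
  FOLLOW(S)={$}  FOLLOW(A)={d}  FOLLOW(B)={$}  FOLLOW(C)={$}
pass 2: done
  FOLLOW(S)={$}  FOLLOW(A)={d}  FOLLOW(B)={$}  FOLLOW(C)={$}

FOLLOW(A) = ["d"]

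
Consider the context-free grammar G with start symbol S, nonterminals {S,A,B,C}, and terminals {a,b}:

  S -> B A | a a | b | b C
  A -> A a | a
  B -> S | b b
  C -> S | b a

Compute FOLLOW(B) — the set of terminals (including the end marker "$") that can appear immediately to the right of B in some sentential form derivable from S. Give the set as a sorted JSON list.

Compute FIRST by fixpoint:
round 1:
  A via A→a: +{a}
  B via B→b b: +{b}
  C via C→b a: +{b}
  S via S→B A: +{b}
  S via S→a a: +{a}
  S: {a,b}  A: {a}  B: {b}  C: {b}
round 2:
  B via B→S: +{a}
  C via C→S: +{a}
  S: {a,b}  A: {a}  B: {a,b}  C: {a,b}
round 3: — fixpoint
  S: {a,b}  A: {a}  B: {a,b}  C: {a,b}

Compute FOLLOW by fixpoint:
seed FOLLOW(S) with $
iter 1:
  A→A a: FOLLOW(A) ⊇ FIRST(a) = {a}; new: +{a}
  S→B A: FOLLOW(B) ⊇ FIRST(A) = {a}; new: +{a}
  S→B A: FOLLOW(A) ⊇ FOLLOW(S) ⊇ {$}; new: +{$}
  S→b C: FOLLOW(C) ⊇ FOLLOW(S) ⊇ {$}; new: +{$}
  FOLLOW(S)={$}  FOLLOW(A)={$,a}  FOLLOW(B)={a}  FOLLOW(C)={$}
iter 2:
  B→S: FOLLOW(S) ⊇ FOLLOW(B) ⊇ {a}; new: +{a}
  S→b C: FOLLOW(C) ⊇ FOLLOW(S) ⊇ {$,a}; new: +{a}
  FOLLOW(S)={$,a}  FOLLOW(A)={$,a}  FOLLOW(B)={a}  FOLLOW(C)={$,a}
iter 3: (no change)
  FOLLOW(S)={$,a}  FOLLOW(A)={$,a}  FOLLOW(B)={a}  FOLLOW(C)={$,a}

FOLLOW(B) = ["a"]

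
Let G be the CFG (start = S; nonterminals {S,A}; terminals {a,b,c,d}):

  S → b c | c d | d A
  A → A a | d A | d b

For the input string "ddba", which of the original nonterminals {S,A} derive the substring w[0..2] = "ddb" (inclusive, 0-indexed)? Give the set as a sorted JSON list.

CNF form of G:
  S -> T1 A | T2 T3 | T3 T1
  A -> A T0 | T1 A | T1 T2
  T0 -> a
  T1 -> d
  T2 -> b
  T3 -> c

CYK table (by increasing span), restricted to cells inside w[0..2]:
  T[0,0] 'd' = {T1}  orig:{}
  T[1,1] 'd' = {T1}  orig:{}
  T[2,2] 'b' = {T2}  orig:{}
  T[0,1] 'dd' = ∅
  T[1,2] 'db' = {A}
  T[0,2] 'ddb' = {A,S}

Original NTs in T[0,2] deriving "ddb": ["A", "S"]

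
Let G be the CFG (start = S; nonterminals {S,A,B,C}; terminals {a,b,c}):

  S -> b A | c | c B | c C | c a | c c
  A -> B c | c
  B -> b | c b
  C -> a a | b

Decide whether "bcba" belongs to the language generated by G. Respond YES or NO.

CNF form of G:
  S -> T0 B | T0 C | T0 T0 | T0 T2 | T1 A | c
  A -> B T0 | c
  B -> T0 T1 | b
  C -> T2 T2 | b
  T0 -> c
  T1 -> b
  T2 -> a

CYK fill:
  T[0,0] 'b' = {B,C,T1}  orig:{B,C}
  T[1,1] 'c' = {A,S,T0}  orig:{A,S}
  T[2,2] 'b' = {B,C,T1}  orig:{B,C}
  T[3,3] 'a' = {T2}  orig:{}
  T[0,1] 'bc' = {A,S}
  T[1,2] 'cb' = {B,S}
  T[2,3] 'ba' = ∅
  T[0,2] 'bcb' = ∅
  T[1,3] 'cba' = ∅
  T[0,3] 'bcba' = ∅

S ∉ T[0,3] ⇒ NO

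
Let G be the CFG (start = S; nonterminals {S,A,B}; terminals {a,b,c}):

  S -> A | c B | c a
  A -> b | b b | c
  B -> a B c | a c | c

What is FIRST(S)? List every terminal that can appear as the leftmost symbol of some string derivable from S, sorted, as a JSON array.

Compute FIRST by fixpoint:
round 1:
  A via A→b: +{b}
  A via A→c: +{c}
  B via B→a B c: +{a}
  B via B→c: +{c}
  S via S→A: +{b,c}
  FIRST[S]={b,c}  FIRST[A]={b,c}  FIRST[B]={a,c}
round 2: done
  FIRST[S]={b,c}  FIRST[A]={b,c}  FIRST[B]={a,c}

FIRST(S) = ["b", "c"]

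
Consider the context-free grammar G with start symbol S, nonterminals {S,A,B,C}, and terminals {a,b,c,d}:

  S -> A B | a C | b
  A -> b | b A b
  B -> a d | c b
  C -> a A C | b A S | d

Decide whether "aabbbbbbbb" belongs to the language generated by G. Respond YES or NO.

CNF form of G:
  S -> A B | T1 C | b
  A -> T0 X4 | b
  B -> T1 T2 | T3 T0
  C -> T0 X6 | T1 X5 | d
  T0 -> b
  T1 -> a
  T2 -> d
  T3 -> c
  X4 -> A T0
  X5 -> A C
  X6 -> A S

CYK table (by increasing span):
  [0..0]={T1}  "a"  orig:{}
  [1..1]={T1}  "a"  orig:{}
  [2..2]={A,S,T0}  "b"  orig:{A,S}
  [3..3]={A,S,T0}  "b"  orig:{A,S}
  [4..4]={A,S,T0}  "b"  orig:{A,S}
  [5..5]={A,S,T0}  "b"  orig:{A,S}
  [6..6]={A,S,T0}  "b"  orig:{A,S}
  [7..7]={A,S,T0}  "b"  orig:{A,S}
  [8..8]={A,S,T0}  "b"  orig:{A,S}
  [9..9]={A,S,T0}  "b"  orig:{A,S}
  [0..1]=∅  "aa"
  [1..2]=∅  "ab"
  [2..3]={X4,X6}  "bb"  orig:{}
  [3..4]={X4,X6}  "bb"  orig:{}
  [4..5]={X4,X6}  "bb"  orig:{}
  [5..6]={X4,X6}  "bb"  orig:{}
  [6..7]={X4,X6}  "bb"  orig:{}
  [7..8]={X4,X6}  "bb"  orig:{}
  [8..9]={X4,X6}  "bb"  orig:{}
  [0..2]=∅  "aab"
  [1..3]=∅  "abb"
  [2..4]={A,C}  "bbb"
  [3..5]={A,C}  "bbb"
  [4..6]={A,C}  "bbb"
  [5..7]={A,C}  "bbb"
  [6..8]={A,C}  "bbb"
  [7..9]={A,C}  "bbb"
  [0..3]=∅  "aabb"
  [1..4]={S}  "abbb"
  [2..5]={X4,X5,X6}  "bbbb"  orig:{}
  [3..6]={X4,X5,X6}  "bbbb"  orig:{}
  [4..7]={X4,X5,X6}  "bbbb"  orig:{}
  [5..8]={X4,X5,X6}  "bbbb"  orig:{}
  [6..9]={X4,X5,X6}  "bbbb"  orig:{}
  [0..4]=∅  "aabbb"
  [1..5]={C}  "abbbb"
  [2..6]={A,C}  "bbbbb"
  [3..7]={A,C}  "bbbbb"
  [4..8]={A,C}  "bbbbb"
  [5..9]={A,C}  "bbbbb"
  [0..5]={S}  "aabbbb"
  [1..6]={S}  "abbbbb"
  [2..7]={X4,X5,X6}  "bbbbbb"  orig:{}
  [3..8]={X4,X5,X6}  "bbbbbb"  orig:{}
  [4..9]={X4,X5,X6}  "bbbbbb"  orig:{}
  [0..6]=∅  "aabbbbb"
  [1..7]={C}  "abbbbbb"
  [2..8]={A,C}  "bbbbbbb"
  [3..9]={A,C}  "bbbbbbb"
  [0..7]={S}  "aabbbbbb"
  [1..8]={S}  "abbbbbbb"
  [2..9]={X4,X5,X6}  "bbbbbbbb"  orig:{}
  [0..8]=∅  "aabbbbbbb"
  [1..9]={C}  "abbbbbbbb"
  [0..9]={S}  "aabbbbbbbb"

S ∈ T[0,9] ⇒ YES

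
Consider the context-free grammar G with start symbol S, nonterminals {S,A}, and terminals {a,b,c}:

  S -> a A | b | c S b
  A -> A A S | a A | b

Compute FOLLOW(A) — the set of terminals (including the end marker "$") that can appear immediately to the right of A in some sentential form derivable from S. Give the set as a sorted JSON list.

FIRST sets, iterate to fixpoint:
[1]
  A via A→a A: +{a}
  A via A→b: +{b}
  S via S→a A: +{a}
  S via S→b: +{b}
  S via S→c S b: +{c}
  FIRST(S)={a,b,c}  FIRST(A)={a,b}
[2] (stable)
  FIRST(S)={a,b,c}  FIRST(A)={a,b}

FOLLOW sets:
FOLLOW(S) := {$}
[1]
  A→A A S: FOLLOW(A) ⊇ FIRST(A) = {a,b}; new: +{a,b}
  A→A A S: FOLLOW(A) ⊇ FIRST(S) = {a,b,c}; new: +{c}
  A→A A S: FOLLOW(S) ⊇ FOLLOW(A) ⊇ {a,b,c}; new: +{a,b,c}
  S→a A: FOLLOW(A) ⊇ FOLLOW(S) ⊇ {$,a,b,c}; new: +{$}
  S: {$,a,b,c}  A: {$,a,b,c}
[2] (stable)
  S: {$,a,b,c}  A: {$,a,b,c}

FOLLOW(A) = ["$", "a", "b", "c"]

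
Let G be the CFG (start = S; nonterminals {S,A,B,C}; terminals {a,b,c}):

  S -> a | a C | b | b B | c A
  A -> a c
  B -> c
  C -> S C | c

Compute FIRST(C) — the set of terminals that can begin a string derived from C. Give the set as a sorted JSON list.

FIRST sets, iterate to fixpoint:
pass 1:
  A via A→a c: +{a}
  B via B→c: +{c}
  C via C→c: +{c}
  S via S→a: +{a}
  S via S→b: +{b}
  S via S→c A: +{c}
  FIRST[S]={a,b,c}  FIRST[A]={a}  FIRST[B]={c}  FIRST[C]={c}
pass 2:
  C via C→S C: +{a,b}
  FIRST[S]={a,b,c}  FIRST[A]={a}  FIRST[B]={c}  FIRST[C]={a,b,c}
pass 3: done
  FIRST[S]={a,b,c}  FIRST[A]={a}  FIRST[B]={c}  FIRST[C]={a,b,c}

FIRST(C) = ["a", "b", "c"]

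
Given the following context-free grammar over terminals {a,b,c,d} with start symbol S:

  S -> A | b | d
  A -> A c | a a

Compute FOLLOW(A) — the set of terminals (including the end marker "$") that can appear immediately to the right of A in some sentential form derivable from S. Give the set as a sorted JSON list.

FIRST iteration:
iter 1:
  A via A→a a: +{a}
  S via S→A: +{a}
  S via S→b: +{b}
  S via S→d: +{d}
  FIRST(S)={a,b,d}  FIRST(A)={a}
iter 2: — fixpoint
  FIRST(S)={a,b,d}  FIRST(A)={a}

FOLLOW sets:
initialize: $ ∈ FOLLOW(S)
pass 1:
  A→A c: FOLLOW(A) ⊇ FIRST(c) = {c}; new: +{c}
  S→A: FOLLOW(A) ⊇ FOLLOW(S) ⊇ {$}; new: +{$}
  S: {$}  A: {$,c}
pass 2: — fixpoint
  S: {$}  A: {$,c}

FOLLOW(A) = ["$", "c"]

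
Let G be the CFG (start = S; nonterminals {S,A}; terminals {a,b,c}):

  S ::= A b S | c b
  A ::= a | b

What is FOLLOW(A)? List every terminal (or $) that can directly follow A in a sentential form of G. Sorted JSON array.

FIRST iteration:
[1]
  A via A→a: +{a}
  A via A→b: +{b}
  S via S→A b S: +{a,b}
  S via S→c b: +{c}
  FIRST(S)={a,b,c}  FIRST(A)={a,b}
[2] done
  FIRST(S)={a,b,c}  FIRST(A)={a,b}

FOLLOW sets:
initialize: $ ∈ FOLLOW(S)
pass 1:
  S→A b S: FOLLOW(A) ⊇ FIRST(b) = {b}; new: +{b}
  FOLLOW(S)={$}  FOLLOW(A)={b}
pass 2: (stable)
  FOLLOW(S)={$}  FOLLOW(A)={b}

FOLLOW(A) = ["b"]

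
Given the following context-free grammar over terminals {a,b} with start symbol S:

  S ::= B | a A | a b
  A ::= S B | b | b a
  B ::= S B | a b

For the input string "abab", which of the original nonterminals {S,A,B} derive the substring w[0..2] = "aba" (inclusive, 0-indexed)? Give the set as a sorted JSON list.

CNF form of G:
  S -> S B | T1 A | T1 T0
  A -> S B | T0 T1 | b
  B -> S B | T1 T0
  T0 -> b
  T1 -> a

CYK fill, restricted to cells inside w[0..2]:
  T[0,0] 'a' = {T1}  orig:{}
  T[1,1] 'b' = {A,T0}  orig:{A}
  T[2,2] 'a' = {T1}  orig:{}
  T[0,1] 'ab' = {B,S}
  T[1,2] 'ba' = {A}
  T[0,2] 'aba' = {S}

Original NTs in T[0,2] deriving "aba": ["S"]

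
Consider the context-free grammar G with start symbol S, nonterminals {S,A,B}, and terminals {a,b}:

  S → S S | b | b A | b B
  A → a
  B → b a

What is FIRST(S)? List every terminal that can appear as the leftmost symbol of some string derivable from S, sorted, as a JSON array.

Compute FIRST by fixpoint:
[1]
  A via A→a: +{a}
  B via B→b a: +{b}
  S via S→b: +{b}
  S: {b}  A: {a}  B: {b}
[2] (stable)
  S: {b}  A: {a}  B: {b}

FIRST(S) = ["b"]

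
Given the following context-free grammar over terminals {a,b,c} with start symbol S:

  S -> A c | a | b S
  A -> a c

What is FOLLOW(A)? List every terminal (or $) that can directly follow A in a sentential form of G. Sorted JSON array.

FIRST sets, iterate to fixpoint:
[1]
  A via A→a c: +{a}
  S via S→A c: +{a}
  S via S→b S: +{b}
  S: {a,b}  A: {a}
[2] (stable)
  S: {a,b}  A: {a}

FOLLOW iteration:
seed FOLLOW(S) with $
round 1:
  S→A c: FOLLOW(A) ⊇ FIRST(c) = {c}; new: +{c}
  FOLLOW(S)={$}  FOLLOW(A)={c}
round 2: done
  FOLLOW(S)={$}  FOLLOW(A)={c}

FOLLOW(A) = ["c"]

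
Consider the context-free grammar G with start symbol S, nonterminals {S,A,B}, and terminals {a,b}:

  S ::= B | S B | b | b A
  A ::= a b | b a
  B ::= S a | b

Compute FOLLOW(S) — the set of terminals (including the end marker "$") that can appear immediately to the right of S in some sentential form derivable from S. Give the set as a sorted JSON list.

Compute FIRST by fixpoint:
iter 1:
  A via A→a b: +{a}
  A via A→b a: +{b}
  B via B→b: +{b}
  S via S→B: +{b}
  FIRST(S)={b}  FIRST(A)={a,b}  FIRST(B)={b}
iter 2: (stable)
  FIRST(S)={b}  FIRST(A)={a,b}  FIRST(B)={b}

FOLLOW iteration:
FOLLOW(S) := {$}
[1]
  B→S a: FOLLOW(S) ⊇ FIRST(a) = {a}; new: +{a}
  S→B: FOLLOW(B) ⊇ FOLLOW(S) ⊇ {$,a}; new: +{$,a}
  S→S B: FOLLOW(S) ⊇ FIRST(B) = {b}; new: +{b}
  S→S B: FOLLOW(B) ⊇ FOLLOW(S) ⊇ {$,a,b}; new: +{b}
  S→b A: FOLLOW(A) ⊇ FOLLOW(S) ⊇ {$,a,b}; new: +{$,a,b}
  FOLLOW[S]={$,a,b}  FOLLOW[A]={$,a,b}  FOLLOW[B]={$,a,b}
[2] — fixpoint
  FOLLOW[S]={$,a,b}  FOLLOW[A]={$,a,b}  FOLLOW[B]={$,a,b}

FOLLOW(S) = ["$", "a", "b"]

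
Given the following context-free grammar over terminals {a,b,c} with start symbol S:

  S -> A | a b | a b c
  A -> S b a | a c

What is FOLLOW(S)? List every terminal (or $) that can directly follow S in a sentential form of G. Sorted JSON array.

Compute FIRST by fixpoint:
pass 1:
  A via A→a c: +{a}
  S via S→A: +{a}
  S: {a}  A: {a}
pass 2: (stable)
  S: {a}  A: {a}

FOLLOW iteration:
FOLLOW(S) := {$}
round 1:
  A→S b a: FOLLOW(S) ⊇ FIRST(b) = {b}; new: +{b}
  S→A: FOLLOW(A) ⊇ FOLLOW(S) ⊇ {$,b}; new: +{$,b}
  FOLLOW(S)={$,b}  FOLLOW(A)={$,b}
round 2: (stable)
  FOLLOW(S)={$,b}  FOLLOW(A)={$,b}

FOLLOW(S) = ["$", "b"]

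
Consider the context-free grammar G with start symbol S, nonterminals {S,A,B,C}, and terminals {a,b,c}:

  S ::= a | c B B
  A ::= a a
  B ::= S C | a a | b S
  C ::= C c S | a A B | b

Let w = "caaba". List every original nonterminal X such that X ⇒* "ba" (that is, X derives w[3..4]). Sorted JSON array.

Convert to CNF:
  S -> T2 X5 | a
  A -> T0 T0
  B -> S C | T0 T0 | T1 S
  C -> C X3 | T0 X4 | b
  T0 -> a
  T1 -> b
  T2 -> c
  X3 -> T2 S
  X4 -> A B
  X5 -> B B

Fill CYK table bottom-up — only the sub-triangle for w[3..4]:
  cell(3,3) b: {C,T1}  orig:{C}
  cell(4,4) a: {S,T0}  orig:{S}
  cell(3,4) ba: {B}

Original NTs in T[3,4] deriving "ba": ["B"]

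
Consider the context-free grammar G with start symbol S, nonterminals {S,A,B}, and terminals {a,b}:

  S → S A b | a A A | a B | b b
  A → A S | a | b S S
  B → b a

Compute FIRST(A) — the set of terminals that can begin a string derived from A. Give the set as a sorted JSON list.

FIRST iteration:
pass 1:
  A via A→a: +{a}
  A via A→b S S: +{b}
  B via B→b a: +{b}
  S via S→a A A: +{a}
  S via S→b b: +{b}
  S: {a,b}  A: {a,b}  B: {b}
pass 2: (stable)
  S: {a,b}  A: {a,b}  B: {b}

FIRST(A) = ["a", "b"]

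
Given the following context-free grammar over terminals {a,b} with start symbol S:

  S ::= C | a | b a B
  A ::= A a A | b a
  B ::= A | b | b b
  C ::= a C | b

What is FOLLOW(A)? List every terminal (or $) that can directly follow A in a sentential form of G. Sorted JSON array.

FIRST iteration:
round 1:
  A via A→b a: +{b}
  B via B→A: +{b}
  C via C→a C: +{a}
  C via C→b: +{b}
  S via S→C: +{a,b}
  S: {a,b}  A: {b}  B: {b}  C: {a,b}
round 2: (stable)
  S: {a,b}  A: {b}  B: {b}  C: {a,b}

FOLLOW sets:
seed FOLLOW(S) with $
[1]
  A→A a A: FOLLOW(A) ⊇ FIRST(a) = {a}; new: +{a}
  S→C: FOLLOW(C) ⊇ FOLLOW(S) ⊇ {$}; new: +{$}
  S→b a B: FOLLOW(B) ⊇ FOLLOW(S) ⊇ {$}; new: +{$}
  FOLLOW[S]={$}  FOLLOW[A]={a}  FOLLOW[B]={$}  FOLLOW[C]={$}
[2]
  B→A: FOLLOW(A) ⊇ FOLLOW(B) ⊇ {$}; new: +{$}
  FOLLOW[S]={$}  FOLLOW[A]={$,a}  FOLLOW[B]={$}  FOLLOW[C]={$}
[3] (stable)
  FOLLOW[S]={$}  FOLLOW[A]={$,a}  FOLLOW[B]={$}  FOLLOW[C]={$}

FOLLOW(A) = ["$", "a"]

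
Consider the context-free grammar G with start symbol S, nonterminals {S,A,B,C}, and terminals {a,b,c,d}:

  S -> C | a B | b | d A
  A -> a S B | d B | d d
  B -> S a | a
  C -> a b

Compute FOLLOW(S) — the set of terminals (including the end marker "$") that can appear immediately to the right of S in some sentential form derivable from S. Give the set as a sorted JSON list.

FIRST sets, iterate to fixpoint:
round 1:
  A via A→a S B: +{a}
  A via A→d B: +{d}
  B via B→a: +{a}
  C via C→a b: +{a}
  S via S→C: +{a}
  S via S→b: +{b}
  S via S→d A: +{d}
  FIRST(S)={a,b,d}  FIRST(A)={a,d}  FIRST(B)={a}  FIRST(C)={a}
round 2:
  B via B→S a: +{b,d}
  FIRST(S)={a,b,d}  FIRST(A)={a,d}  FIRST(B)={a,b,d}  FIRST(C)={a}
round 3: (stable)
  FIRST(S)={a,b,d}  FIRST(A)={a,d}  FIRST(B)={a,b,d}  FIRST(C)={a}

FOLLOW sets:
FOLLOW(S) := {$}
round 1:
  A→a S B: FOLLOW(S) ⊇ FIRST(B) = {a,b,d}; new: +{a,b,d}
  S→C: FOLLOW(C) ⊇ FOLLOW(S) ⊇ {$,a,b,d}; new: +{$,a,b,d}
  S→a B: FOLLOW(B) ⊇ FOLLOW(S) ⊇ {$,a,b,d}; new: +{$,a,b,d}
  S→d A: FOLLOW(A) ⊇ FOLLOW(S) ⊇ {$,a,b,d}; new: +{$,a,b,d}
  FOLLOW[S]={$,a,b,d}  FOLLOW[A]={$,a,b,d}  FOLLOW[B]={$,a,b,d}  FOLLOW[C]={$,a,b,d}
round 2: (stable)
  FOLLOW[S]={$,a,b,d}  FOLLOW[A]={$,a,b,d}  FOLLOW[B]={$,a,b,d}  FOLLOW[C]={$,a,b,d}

FOLLOW(S) = ["$", "a", "b", "d"]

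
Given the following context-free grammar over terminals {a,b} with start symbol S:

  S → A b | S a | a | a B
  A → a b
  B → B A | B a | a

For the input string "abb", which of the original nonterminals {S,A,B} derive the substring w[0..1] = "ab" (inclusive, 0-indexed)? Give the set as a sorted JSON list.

Convert to CNF:
  S -> A T1 | S T0 | T0 B | a
  A -> T0 T1
  B -> B A | B T0 | a
  T0 -> a
  T1 -> b

Fill CYK table bottom-up — only the sub-triangle for w[0..1]:
  T[0,0] 'a' = {B,S,T0}  orig:{B,S}
  T[1,1] 'b' = {T1}  orig:{}
  T[0,1] 'ab' = {A}

Original NTs in T[0,1] deriving "ab": ["A"]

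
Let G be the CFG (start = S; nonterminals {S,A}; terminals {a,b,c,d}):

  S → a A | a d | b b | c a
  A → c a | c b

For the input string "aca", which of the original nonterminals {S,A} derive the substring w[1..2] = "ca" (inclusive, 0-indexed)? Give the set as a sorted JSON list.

Convert to CNF:
  S -> T0 T1 | T1 A | T1 T3 | T2 T2
  A -> T0 T1 | T0 T2
  T0 -> c
  T1 -> a
  T2 -> b
  T3 -> d

CYK table (by increasing span) — only the sub-triangle for w[1..2]:
  cell(1,1) c: {T0}  orig:{}
  cell(2,2) a: {T1}  orig:{}
  cell(1,2) ca: {A,S}

Original NTs in T[1,2] deriving "ca": ["A", "S"]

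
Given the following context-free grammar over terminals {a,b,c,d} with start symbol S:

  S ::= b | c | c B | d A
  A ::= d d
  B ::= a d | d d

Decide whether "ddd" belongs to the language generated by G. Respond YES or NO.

Convert to CNF:
  S -> T0 A | T2 B | b | c
  A -> T0 T0
  B -> T0 T0 | T1 T0
  T0 -> d
  T1 -> a
  T2 -> c

CYK fill:
  [0..0]={T0}  "d"  orig:{}
  [1..1]={T0}  "d"  orig:{}
  [2..2]={T0}  "d"  orig:{}
  [0..1]={A,B}  "dd"
  [1..2]={A,B}  "dd"
  [0..2]={S}  "ddd"

S ∈ T[0,2] ⇒ YES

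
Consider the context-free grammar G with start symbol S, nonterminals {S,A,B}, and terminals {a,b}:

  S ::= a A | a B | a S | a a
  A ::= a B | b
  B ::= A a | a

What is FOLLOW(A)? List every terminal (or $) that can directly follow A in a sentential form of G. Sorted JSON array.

FIRST iteration:
iter 1:
  A via A→a B: +{a}
  A via A→b: +{b}
  B via B→A a: +{a,b}
  S via S→a A: +{a}
  FIRST[S]={a}  FIRST[A]={a,b}  FIRST[B]={a,b}
iter 2: (no change)
  FIRST[S]={a}  FIRST[A]={a,b}  FIRST[B]={a,b}

FOLLOW iteration:
FOLLOW(S) := {$}
iter 1:
  B→A a: FOLLOW(A) ⊇ FIRST(a) = {a}; new: +{a}
  S→a A: FOLLOW(A) ⊇ FOLLOW(S) ⊇ {$}; new: +{$}
  S→a B: FOLLOW(B) ⊇ FOLLOW(S) ⊇ {$}; new: +{$}
  S: {$}  A: {$,a}  B: {$}
iter 2:
  A→a B: FOLLOW(B) ⊇ FOLLOW(A) ⊇ {$,a}; new: +{a}
  S: {$}  A: {$,a}  B: {$,a}
iter 3: — fixpoint
  S: {$}  A: {$,a}  B: {$,a}

FOLLOW(A) = ["$", "a"]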